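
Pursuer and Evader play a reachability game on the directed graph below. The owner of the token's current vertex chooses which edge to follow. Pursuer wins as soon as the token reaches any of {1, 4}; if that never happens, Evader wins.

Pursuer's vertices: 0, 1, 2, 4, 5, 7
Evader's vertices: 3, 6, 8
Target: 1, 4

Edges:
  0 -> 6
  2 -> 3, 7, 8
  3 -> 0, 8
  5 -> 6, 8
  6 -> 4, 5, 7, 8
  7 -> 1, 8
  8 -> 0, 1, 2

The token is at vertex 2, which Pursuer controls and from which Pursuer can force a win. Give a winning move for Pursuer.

7

A0 = {1, 4}
A1: add {7} — 7 (Pursuer) has 7→1.
A2: add {2} — 2 (Pursuer) has 2→7.
A3 = A2; e.g. 0 (Pursuer) has no edge into A2. Fixed point.
From 2, successor 7 is in the attractor (rank 1); the other successors 3, 8 are not.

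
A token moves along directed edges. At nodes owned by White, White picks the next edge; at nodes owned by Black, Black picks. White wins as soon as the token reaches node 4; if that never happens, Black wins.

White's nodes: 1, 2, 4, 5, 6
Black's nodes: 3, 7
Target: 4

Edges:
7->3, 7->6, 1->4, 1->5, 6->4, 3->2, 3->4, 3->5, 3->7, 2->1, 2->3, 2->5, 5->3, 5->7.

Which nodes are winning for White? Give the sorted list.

A0 = {4}
A1: add {1, 6} — 1 (White) has 1→4; 6 (White) has 6→4.
A2: add {2} — 2 (White) has 2→1.
A3 = A2; e.g. 3 (Black) can still go to 5. Fixed point.
White's winning region = {1, 2, 4, 6}.

1, 2, 4, 6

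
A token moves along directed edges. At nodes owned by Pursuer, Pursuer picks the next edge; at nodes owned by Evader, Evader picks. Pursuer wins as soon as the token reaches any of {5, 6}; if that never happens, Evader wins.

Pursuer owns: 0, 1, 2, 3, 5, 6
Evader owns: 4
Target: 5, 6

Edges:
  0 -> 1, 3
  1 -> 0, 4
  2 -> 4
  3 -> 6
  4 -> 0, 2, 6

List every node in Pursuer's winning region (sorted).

0, 1, 3, 5, 6

A0 = {5, 6}
A1: add {3} — 3 (Pursuer) has 3→6.
A2: add {0} — 0 (Pursuer) has 0→3.
A3: add {1} — 1 (Pursuer) has 1→0.
A4 = A3; e.g. 2 (Pursuer) has no edge into A3. Fixed point.
Pursuer's winning region = {0, 1, 3, 5, 6}.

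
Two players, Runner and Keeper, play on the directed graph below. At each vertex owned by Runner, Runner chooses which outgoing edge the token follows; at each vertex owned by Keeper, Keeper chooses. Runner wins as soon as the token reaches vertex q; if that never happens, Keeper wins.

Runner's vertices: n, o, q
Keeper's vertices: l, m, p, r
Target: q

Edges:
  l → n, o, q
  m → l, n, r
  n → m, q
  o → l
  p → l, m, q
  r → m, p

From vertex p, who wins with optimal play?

Keeper

A0 = {q}
A1: add {n} — n (Runner) has n→q.
A2 = A1; e.g. l (Keeper) can still go to o. Fixed point.
p never enters the attractor, so Keeper can avoid the target forever.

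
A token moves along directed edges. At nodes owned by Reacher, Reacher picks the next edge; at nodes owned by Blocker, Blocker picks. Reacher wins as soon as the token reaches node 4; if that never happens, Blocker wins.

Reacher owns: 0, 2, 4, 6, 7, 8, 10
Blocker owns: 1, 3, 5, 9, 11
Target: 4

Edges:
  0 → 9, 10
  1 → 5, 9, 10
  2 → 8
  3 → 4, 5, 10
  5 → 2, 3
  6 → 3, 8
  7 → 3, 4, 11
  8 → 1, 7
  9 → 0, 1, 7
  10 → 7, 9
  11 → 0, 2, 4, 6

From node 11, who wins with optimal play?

A0 = {4}
A1: add {7} — 7 (Reacher) has 7→4.
A2: add {8, 10} — 8 (Reacher) has 8→7; 10 (Reacher) has 10→7.
A3: add {0, 2, 6} — 0 (Reacher) has 0→10; 2 (Reacher) has 2→8; 6 (Reacher) has 6→8.
A4: add {11} — 11 (Blocker): all of {0, 2, 4, 6} already in.
A5 = A4; e.g. 1 (Blocker) can still go to 5. Fixed point.
11 ∈ A4, so Reacher can force the target.

Reacher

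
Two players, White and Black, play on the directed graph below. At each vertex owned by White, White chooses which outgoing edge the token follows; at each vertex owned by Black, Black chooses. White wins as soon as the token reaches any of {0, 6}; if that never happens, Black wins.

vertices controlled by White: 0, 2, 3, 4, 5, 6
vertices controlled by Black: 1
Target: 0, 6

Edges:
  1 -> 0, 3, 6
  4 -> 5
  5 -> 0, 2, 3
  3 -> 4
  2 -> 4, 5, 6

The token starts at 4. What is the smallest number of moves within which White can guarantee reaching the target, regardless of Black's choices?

2

A0 = {0, 6}
A1: add {2, 5} — 2 (White) has 2→6; 5 (White) has 5→0.
A2: add {4} — 4 (White) has 4→5.
4 enters the attractor at level 2, so White can force the target in 2 moves from there.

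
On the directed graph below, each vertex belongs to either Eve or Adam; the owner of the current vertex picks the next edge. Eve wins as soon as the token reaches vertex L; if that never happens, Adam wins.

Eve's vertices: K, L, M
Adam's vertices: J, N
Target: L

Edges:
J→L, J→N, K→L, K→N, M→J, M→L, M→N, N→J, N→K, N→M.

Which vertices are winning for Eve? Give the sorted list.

K, L, M

A0 = {L}
A1: add {K, M} — K (Eve) has K→L; M (Eve) has M→L.
A2 = A1; e.g. J (Adam) can still go to N. Fixed point.
Eve's winning region = {K, L, M}.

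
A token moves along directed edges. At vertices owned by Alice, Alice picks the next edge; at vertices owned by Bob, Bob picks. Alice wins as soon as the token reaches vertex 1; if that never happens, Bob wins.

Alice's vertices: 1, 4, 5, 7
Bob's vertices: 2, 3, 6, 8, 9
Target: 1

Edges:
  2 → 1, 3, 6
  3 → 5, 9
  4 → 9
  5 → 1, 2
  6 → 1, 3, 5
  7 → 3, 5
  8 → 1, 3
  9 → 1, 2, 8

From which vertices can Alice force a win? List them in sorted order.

1, 5, 7

A0 = {1}
A1: add {5} — 5 (Alice) has 5→1.
A2: add {7} — 7 (Alice) has 7→5.
A3 = A2; e.g. 2 (Bob) can still go to 3. Fixed point.
Alice's winning region = {1, 5, 7}.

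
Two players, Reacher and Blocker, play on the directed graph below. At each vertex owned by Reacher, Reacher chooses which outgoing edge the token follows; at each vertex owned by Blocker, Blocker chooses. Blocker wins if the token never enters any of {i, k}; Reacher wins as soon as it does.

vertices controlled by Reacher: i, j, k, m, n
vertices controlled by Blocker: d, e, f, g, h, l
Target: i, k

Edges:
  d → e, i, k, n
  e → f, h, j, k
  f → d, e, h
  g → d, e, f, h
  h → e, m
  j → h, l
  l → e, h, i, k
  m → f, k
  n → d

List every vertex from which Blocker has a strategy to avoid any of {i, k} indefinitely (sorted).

A0 = {i, k}
A1: add {m} — m (Reacher) has m→k.
A2 = A1; e.g. d (Blocker) can still go to e. Fixed point.
Reacher's attractor = {i, k, m}; Blocker avoids the target exactly from the complement.

d, e, f, g, h, j, l, n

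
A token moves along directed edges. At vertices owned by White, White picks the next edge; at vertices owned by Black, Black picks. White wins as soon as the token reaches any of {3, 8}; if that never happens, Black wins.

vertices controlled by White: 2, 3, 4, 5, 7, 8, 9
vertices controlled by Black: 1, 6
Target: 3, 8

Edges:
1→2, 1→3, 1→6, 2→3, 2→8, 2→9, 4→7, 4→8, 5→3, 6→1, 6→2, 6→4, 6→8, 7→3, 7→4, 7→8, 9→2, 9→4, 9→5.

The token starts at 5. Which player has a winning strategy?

White

A0 = {3, 8}
A1: add {2, 4, 5, 7} — 2 (White) has 2→3; 4 (White) has 4→8; 5 (White) has 5→3; 7 (White) has 7→3.
5 ∈ A1, so White can force the target.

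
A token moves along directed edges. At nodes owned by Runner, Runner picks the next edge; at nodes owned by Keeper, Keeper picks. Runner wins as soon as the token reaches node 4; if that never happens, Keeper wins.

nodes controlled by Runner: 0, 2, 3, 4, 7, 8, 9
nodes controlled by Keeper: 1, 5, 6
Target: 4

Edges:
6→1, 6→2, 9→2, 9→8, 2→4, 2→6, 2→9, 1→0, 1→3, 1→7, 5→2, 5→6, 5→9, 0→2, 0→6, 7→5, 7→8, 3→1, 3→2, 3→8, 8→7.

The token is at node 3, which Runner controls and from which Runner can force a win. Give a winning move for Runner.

2

A0 = {4}
A1: add {2} — 2 (Runner) has 2→4.
A2: add {0, 3, 9} — 0 (Runner) has 0→2; 3 (Runner) has 3→2; 9 (Runner) has 9→2.
A3 = A2; e.g. 1 (Keeper) can still go to 7. Fixed point.
From 3, successor 2 is in the attractor (rank 1); the other successors 1, 8 are not.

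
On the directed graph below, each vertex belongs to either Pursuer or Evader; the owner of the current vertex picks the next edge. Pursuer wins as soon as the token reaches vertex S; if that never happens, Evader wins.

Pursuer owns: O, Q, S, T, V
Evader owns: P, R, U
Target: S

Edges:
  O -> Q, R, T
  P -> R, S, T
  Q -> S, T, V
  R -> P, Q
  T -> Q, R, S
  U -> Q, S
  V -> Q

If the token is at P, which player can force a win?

A0 = {S}
A1: add {Q, T} — Q (Pursuer) has Q→S; T (Pursuer) has T→S.
A2: add {O, U, V} — O (Pursuer) has O→Q; U (Evader): all of {Q, S} already in; V (Pursuer) has V→Q.
A3 = A2; e.g. P (Evader) can still go to R. Fixed point.
P never enters the attractor, so Evader can avoid the target forever.

Evader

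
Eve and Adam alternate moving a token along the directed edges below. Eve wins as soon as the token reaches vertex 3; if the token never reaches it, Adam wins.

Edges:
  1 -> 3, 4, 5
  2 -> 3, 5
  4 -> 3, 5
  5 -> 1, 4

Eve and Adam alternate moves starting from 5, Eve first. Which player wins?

Adam

Track states (vertex, player-to-move).
A0 = {(3,Eve), (3,Adam)}
A1: add {(1,Eve), (2,Eve), (4,Eve)}.
A2: add {(5,Adam)}.
A3 = A2; e.g. (1,Adam) stays out. (5,Eve) never enters ⇒ Adam avoids the target.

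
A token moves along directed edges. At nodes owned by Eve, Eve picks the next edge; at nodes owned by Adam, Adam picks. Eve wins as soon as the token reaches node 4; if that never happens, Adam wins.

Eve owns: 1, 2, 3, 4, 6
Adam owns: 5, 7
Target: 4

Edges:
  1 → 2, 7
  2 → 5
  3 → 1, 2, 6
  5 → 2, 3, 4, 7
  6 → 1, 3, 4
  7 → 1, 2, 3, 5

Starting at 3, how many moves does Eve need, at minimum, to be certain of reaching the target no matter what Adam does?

2

A0 = {4}
A1: add {6} — 6 (Eve) has 6→4.
A2: add {3} — 3 (Eve) has 3→6.
A3 = A2; e.g. 1 (Eve) has no edge into A2. Fixed point.
3 enters the attractor at level 2, so Eve can force the target in 2 moves from there.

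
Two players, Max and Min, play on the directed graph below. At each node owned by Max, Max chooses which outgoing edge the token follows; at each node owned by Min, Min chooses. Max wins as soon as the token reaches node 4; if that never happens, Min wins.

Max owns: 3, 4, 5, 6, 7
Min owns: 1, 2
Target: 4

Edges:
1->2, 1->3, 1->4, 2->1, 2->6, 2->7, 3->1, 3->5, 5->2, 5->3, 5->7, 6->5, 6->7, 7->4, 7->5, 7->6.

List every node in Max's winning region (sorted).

A0 = {4}
A1: add {7} — 7 (Max) has 7→4.
A2: add {5, 6} — 5 (Max) has 5→7; 6 (Max) has 6→7.
A3: add {3} — 3 (Max) has 3→5.
A4 = A3; e.g. 1 (Min) can still go to 2. Fixed point.
Max's winning region = {3, 4, 5, 6, 7}.

3, 4, 5, 6, 7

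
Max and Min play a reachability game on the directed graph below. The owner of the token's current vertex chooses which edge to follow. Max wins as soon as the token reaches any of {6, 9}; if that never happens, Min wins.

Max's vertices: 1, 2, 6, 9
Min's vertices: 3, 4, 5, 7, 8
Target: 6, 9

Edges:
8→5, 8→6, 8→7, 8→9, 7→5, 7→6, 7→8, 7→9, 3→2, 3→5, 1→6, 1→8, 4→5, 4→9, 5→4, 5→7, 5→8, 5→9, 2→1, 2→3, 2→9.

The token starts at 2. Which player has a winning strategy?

A0 = {6, 9}
A1: add {1, 2} — 1 (Max) has 1→6; 2 (Max) has 2→9.
A2 = A1; e.g. 3 (Min) can still go to 5. Fixed point.
2 ∈ A1, so Max can force the target.

Max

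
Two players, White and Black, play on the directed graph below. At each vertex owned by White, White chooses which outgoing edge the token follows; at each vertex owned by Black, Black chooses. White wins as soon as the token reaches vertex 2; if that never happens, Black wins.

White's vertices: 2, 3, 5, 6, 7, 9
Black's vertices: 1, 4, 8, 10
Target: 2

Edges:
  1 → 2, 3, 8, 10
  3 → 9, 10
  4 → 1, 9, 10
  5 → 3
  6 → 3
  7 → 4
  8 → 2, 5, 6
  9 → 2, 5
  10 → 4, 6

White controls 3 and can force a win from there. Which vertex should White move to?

A0 = {2}
A1: add {9} — 9 (White) has 9→2.
A2: add {3} — 3 (White) has 3→9.
A3: add {5, 6} — 5 (White) has 5→3; 6 (White) has 6→3.
A4: add {8} — 8 (Black): all of {2, 5, 6} already in.
A5 = A4; e.g. 1 (Black) can still go to 10. Fixed point.
From 3, successor 9 is in the attractor (rank 1); the other successor 10 is not.

9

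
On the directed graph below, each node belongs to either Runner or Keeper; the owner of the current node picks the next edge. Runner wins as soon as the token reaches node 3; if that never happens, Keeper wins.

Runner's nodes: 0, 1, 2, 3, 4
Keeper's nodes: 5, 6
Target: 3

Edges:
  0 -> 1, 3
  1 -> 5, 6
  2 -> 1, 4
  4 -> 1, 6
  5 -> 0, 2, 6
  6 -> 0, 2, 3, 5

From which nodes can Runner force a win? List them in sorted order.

A0 = {3}
A1: add {0} — 0 (Runner) has 0→3.
A2 = A1; e.g. 1 (Runner) has no edge into A1. Fixed point.
Runner's winning region = {0, 3}.

0, 3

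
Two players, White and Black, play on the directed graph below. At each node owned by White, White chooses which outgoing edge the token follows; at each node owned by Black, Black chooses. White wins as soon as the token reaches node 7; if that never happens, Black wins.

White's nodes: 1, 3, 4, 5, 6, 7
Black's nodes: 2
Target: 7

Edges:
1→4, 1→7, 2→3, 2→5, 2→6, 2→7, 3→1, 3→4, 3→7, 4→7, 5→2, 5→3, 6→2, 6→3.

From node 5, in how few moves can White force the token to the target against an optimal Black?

2

A0 = {7}
A1: add {1, 3, 4} — 1 (White) has 1→7; 3 (White) has 3→7; 4 (White) has 4→7.
A2: add {5, 6} — 5 (White) has 5→3; 6 (White) has 6→3.
5 enters the attractor at level 2, so White can force the target in 2 moves from there.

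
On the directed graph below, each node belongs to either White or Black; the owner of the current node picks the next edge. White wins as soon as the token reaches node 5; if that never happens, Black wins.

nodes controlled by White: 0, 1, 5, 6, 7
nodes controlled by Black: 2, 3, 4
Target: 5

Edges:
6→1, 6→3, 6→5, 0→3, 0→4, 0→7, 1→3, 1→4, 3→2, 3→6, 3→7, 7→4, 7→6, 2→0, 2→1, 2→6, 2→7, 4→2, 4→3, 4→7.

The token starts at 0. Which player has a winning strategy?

A0 = {5}
A1: add {6} — 6 (White) has 6→5.
A2: add {7} — 7 (White) has 7→6.
A3: add {0} — 0 (White) has 0→7.
A4 = A3; e.g. 1 (White) has no edge into A3. Fixed point.
0 ∈ A3, so White can force the target.

White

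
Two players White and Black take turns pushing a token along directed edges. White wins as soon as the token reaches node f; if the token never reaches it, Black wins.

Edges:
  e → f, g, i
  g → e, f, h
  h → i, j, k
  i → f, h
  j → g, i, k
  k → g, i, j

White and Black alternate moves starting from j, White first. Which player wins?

Black

Track states (vertex, player-to-move).
A0 = {(f,White), (f,Black)}
A1: add {(e,White), (g,White), (i,White)}.
A2: add {(e,Black)}.
A3 = A2; e.g. (g,Black) stays out. (j,White) never enters ⇒ Black avoids the target.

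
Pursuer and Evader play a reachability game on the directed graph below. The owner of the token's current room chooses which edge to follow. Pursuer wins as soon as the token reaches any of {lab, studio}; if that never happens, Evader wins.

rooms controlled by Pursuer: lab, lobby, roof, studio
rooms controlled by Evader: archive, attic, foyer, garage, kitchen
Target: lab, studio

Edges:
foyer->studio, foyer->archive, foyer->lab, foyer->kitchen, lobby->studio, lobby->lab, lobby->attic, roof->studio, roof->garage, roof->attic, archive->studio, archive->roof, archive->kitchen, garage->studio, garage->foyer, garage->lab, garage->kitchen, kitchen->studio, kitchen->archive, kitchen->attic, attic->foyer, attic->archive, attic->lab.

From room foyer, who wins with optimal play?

Evader

A0 = {lab, studio}
A1: add {lobby, roof} — lobby (Pursuer) has lobby→studio; roof (Pursuer) has roof→studio.
A2 = A1; e.g. foyer (Evader) can still go to archive. Fixed point.
foyer never enters the attractor, so Evader can avoid the target forever.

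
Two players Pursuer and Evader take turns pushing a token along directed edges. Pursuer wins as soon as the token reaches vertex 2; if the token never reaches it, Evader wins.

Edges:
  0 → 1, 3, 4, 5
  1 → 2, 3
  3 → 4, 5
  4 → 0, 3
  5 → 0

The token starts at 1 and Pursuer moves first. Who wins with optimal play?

Track states (vertex, player-to-move).
A0 = {(2,Pursuer), (2,Evader)}
A1: add {(1,Pursuer)}.
(1,Pursuer) ∈ A1 ⇒ Pursuer forces the target.

Pursuer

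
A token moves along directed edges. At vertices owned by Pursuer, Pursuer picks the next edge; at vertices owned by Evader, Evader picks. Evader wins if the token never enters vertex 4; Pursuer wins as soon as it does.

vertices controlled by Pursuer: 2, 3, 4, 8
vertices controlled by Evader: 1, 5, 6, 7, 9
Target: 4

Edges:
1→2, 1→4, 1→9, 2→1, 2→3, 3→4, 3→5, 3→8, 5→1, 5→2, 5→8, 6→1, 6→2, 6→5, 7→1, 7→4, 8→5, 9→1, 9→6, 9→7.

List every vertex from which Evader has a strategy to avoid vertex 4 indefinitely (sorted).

A0 = {4}
A1: add {3} — 3 (Pursuer) has 3→4.
A2: add {2} — 2 (Pursuer) has 2→3.
A3 = A2; e.g. 1 (Evader) can still go to 9. Fixed point.
Pursuer's attractor = {2, 3, 4}; Evader avoids the target exactly from the complement.

1, 5, 6, 7, 8, 9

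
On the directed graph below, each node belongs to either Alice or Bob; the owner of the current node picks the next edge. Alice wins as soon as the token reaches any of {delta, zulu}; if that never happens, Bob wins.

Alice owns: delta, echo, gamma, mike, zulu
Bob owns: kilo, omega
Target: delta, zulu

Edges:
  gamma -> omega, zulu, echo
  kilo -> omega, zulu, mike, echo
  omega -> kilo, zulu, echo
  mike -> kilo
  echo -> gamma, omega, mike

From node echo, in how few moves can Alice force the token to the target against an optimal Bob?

A0 = {delta, zulu}
A1: add {gamma} — gamma (Alice) has gamma→zulu.
A2: add {echo} — echo (Alice) has echo→gamma.
A3 = A2; e.g. kilo (Bob) can still go to omega. Fixed point.
echo enters the attractor at level 2, so Alice can force the target in 2 moves from there.

2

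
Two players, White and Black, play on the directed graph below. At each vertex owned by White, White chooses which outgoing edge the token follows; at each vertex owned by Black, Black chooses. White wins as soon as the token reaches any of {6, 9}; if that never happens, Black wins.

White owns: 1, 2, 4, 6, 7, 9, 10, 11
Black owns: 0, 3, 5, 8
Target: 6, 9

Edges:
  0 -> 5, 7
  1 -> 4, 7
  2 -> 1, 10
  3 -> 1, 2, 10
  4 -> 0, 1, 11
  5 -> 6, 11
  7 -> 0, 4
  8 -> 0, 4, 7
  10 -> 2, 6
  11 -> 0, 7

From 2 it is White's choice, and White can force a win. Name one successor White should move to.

10

A0 = {6, 9}
A1: add {10} — 10 (White) has 10→6.
A2: add {2} — 2 (White) has 2→10.
A3 = A2; e.g. 0 (Black) can still go to 5. Fixed point.
From 2, successor 10 is in the attractor (rank 1); the other successor 1 is not.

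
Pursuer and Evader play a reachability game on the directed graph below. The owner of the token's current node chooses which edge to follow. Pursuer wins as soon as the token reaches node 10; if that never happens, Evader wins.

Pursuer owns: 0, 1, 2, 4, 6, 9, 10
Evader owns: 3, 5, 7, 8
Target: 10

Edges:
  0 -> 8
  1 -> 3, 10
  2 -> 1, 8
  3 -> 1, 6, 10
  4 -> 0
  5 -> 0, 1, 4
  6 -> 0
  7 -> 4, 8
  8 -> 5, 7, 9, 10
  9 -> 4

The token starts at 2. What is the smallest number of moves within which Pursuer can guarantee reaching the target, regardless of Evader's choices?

2

A0 = {10}
A1: add {1} — 1 (Pursuer) has 1→10.
A2: add {2} — 2 (Pursuer) has 2→1.
A3 = A2; e.g. 0 (Pursuer) has no edge into A2. Fixed point.
2 enters the attractor at level 2, so Pursuer can force the target in 2 moves from there.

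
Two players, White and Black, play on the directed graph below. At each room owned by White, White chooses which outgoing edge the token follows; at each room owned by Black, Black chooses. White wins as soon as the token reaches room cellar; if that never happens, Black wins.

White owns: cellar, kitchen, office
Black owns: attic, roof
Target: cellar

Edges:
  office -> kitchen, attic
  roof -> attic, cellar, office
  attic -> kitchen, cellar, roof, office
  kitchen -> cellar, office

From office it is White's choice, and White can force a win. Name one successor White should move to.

A0 = {cellar}
A1: add {kitchen} — kitchen (White) has kitchen→cellar.
A2: add {office} — office (White) has office→kitchen.
A3 = A2; e.g. attic (Black) can still go to roof. Fixed point.
From office, successor kitchen is in the attractor (rank 1); the other successor attic is not.

kitchen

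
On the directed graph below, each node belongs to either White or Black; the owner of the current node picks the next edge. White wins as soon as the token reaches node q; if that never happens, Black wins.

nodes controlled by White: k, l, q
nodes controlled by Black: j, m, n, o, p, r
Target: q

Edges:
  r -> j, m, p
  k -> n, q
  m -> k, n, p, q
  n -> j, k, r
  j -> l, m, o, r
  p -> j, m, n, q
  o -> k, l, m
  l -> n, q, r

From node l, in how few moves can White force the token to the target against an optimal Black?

A0 = {q}
A1: add {k, l} — k (White) has k→q; l (White) has l→q.
A2 = A1; e.g. j (Black) can still go to m. Fixed point.
l enters the attractor at level 1, so White can force the target in 1 move from there.

1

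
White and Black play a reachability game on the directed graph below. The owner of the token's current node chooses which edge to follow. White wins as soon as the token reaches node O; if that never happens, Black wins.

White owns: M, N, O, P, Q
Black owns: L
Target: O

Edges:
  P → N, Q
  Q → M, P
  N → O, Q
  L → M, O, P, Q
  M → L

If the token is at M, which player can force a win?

Black

A0 = {O}
A1: add {N} — N (White) has N→O.
A2: add {P} — P (White) has P→N.
A3: add {Q} — Q (White) has Q→P.
A4 = A3; e.g. L (Black) can still go to M. Fixed point.
M never enters the attractor, so Black can avoid the target forever.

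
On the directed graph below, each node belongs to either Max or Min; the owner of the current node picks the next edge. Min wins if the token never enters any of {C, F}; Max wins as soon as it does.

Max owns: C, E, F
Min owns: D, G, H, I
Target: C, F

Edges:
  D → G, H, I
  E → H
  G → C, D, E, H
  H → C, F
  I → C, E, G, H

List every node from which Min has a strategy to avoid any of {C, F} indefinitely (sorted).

D, G, I

A0 = {C, F}
A1: add {H} — H (Min): all of {C, F} already in.
A2: add {E} — E (Max) has E→H.
A3 = A2; e.g. D (Min) can still go to G. Fixed point.
Max's attractor = {C, E, F, H}; Min avoids the target exactly from the complement.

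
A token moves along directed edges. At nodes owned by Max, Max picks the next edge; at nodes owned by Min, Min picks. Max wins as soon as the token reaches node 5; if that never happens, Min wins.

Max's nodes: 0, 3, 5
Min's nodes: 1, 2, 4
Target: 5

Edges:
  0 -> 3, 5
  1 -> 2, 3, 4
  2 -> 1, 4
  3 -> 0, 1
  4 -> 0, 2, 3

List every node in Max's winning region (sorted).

0, 3, 5

A0 = {5}
A1: add {0} — 0 (Max) has 0→5.
A2: add {3} — 3 (Max) has 3→0.
A3 = A2; e.g. 1 (Min) can still go to 2. Fixed point.
Max's winning region = {0, 3, 5}.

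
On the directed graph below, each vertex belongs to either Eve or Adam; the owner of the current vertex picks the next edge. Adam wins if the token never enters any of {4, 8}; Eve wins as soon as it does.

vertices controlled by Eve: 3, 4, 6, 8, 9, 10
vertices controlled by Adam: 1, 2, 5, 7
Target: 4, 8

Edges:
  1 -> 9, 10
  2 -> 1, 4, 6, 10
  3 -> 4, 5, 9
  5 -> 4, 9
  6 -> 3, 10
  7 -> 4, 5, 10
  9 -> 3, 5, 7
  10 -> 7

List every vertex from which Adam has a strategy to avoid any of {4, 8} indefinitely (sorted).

A0 = {4, 8}
A1: add {3} — 3 (Eve) has 3→4.
A2: add {6, 9} — 6 (Eve) has 6→3; 9 (Eve) has 9→3.
A3: add {5} — 5 (Adam): all of {4, 9} already in.
A4 = A3; e.g. 1 (Adam) can still go to 10. Fixed point.
Eve's attractor = {3, 4, 5, 6, 8, 9}; Adam avoids the target exactly from the complement.

1, 2, 7, 10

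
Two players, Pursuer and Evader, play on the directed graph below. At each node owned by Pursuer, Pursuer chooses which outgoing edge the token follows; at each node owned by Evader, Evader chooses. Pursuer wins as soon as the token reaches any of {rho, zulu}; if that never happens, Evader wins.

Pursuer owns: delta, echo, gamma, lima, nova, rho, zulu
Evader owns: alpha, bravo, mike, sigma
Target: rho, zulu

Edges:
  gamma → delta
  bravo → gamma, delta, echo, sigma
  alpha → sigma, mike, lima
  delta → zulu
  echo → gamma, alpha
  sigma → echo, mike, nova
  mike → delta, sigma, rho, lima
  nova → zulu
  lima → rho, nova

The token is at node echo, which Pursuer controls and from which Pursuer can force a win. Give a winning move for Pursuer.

A0 = {rho, zulu}
A1: add {delta, lima, nova} — delta (Pursuer) has delta→zulu; nova (Pursuer) has nova→zulu; lima (Pursuer) has lima→rho.
A2: add {gamma} — gamma (Pursuer) has gamma→delta.
A3: add {echo} — echo (Pursuer) has echo→gamma.
A4 = A3; e.g. bravo (Evader) can still go to sigma. Fixed point.
From echo, successor gamma is in the attractor (rank 2); the other successor alpha is not.

gamma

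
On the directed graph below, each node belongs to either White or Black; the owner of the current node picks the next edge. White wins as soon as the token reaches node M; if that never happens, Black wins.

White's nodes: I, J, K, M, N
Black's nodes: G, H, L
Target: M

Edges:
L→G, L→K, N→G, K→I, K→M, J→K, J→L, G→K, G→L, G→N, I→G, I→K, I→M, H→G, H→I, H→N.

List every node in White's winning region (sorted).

A0 = {M}
A1: add {I, K} — I (White) has I→M; K (White) has K→M.
A2: add {J} — J (White) has J→K.
A3 = A2; e.g. G (Black) can still go to L. Fixed point.
White's winning region = {I, J, K, M}.

I, J, K, M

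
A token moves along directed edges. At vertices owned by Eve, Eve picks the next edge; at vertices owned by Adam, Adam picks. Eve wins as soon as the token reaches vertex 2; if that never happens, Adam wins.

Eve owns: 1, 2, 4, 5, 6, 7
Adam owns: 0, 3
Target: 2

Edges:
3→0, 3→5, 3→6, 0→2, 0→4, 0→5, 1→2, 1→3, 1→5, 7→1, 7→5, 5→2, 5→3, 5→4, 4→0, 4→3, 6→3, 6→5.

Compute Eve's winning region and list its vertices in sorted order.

A0 = {2}
A1: add {1, 5} — 1 (Eve) has 1→2; 5 (Eve) has 5→2.
A2: add {6, 7} — 6 (Eve) has 6→5; 7 (Eve) has 7→1.
A3 = A2; e.g. 0 (Adam) can still go to 4. Fixed point.
Eve's winning region = {1, 2, 5, 6, 7}.

1, 2, 5, 6, 7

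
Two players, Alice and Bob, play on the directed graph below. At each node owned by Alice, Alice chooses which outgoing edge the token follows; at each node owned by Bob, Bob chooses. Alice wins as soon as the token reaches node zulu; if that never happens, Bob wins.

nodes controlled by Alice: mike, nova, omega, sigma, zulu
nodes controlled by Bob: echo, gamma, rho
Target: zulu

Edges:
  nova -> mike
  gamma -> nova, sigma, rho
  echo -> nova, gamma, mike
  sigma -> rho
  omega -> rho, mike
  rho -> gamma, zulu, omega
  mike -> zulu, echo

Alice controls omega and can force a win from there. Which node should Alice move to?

A0 = {zulu}
A1: add {mike} — mike (Alice) has mike→zulu.
A2: add {nova, omega} — nova (Alice) has nova→mike; omega (Alice) has omega→mike.
A3 = A2; e.g. gamma (Bob) can still go to sigma. Fixed point.
From omega, successor mike is in the attractor (rank 1); the other successor rho is not.

mike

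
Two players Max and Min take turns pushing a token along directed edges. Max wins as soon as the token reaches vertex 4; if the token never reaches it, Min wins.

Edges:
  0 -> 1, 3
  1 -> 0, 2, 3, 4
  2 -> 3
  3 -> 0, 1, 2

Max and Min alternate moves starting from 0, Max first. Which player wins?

Min

Track states (vertex, player-to-move).
A0 = {(4,Max), (4,Min)}
A1: add {(1,Max)}.
A2 = A1; e.g. (0,Max) stays out. (0,Max) never enters ⇒ Min avoids the target.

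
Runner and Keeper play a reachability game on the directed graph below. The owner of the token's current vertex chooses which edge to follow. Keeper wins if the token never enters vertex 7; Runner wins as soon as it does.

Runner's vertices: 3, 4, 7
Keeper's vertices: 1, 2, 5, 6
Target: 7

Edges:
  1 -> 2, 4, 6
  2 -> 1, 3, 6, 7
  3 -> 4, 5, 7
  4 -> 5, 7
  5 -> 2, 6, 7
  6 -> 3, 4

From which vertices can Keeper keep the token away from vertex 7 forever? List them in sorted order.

A0 = {7}
A1: add {3, 4} — 3 (Runner) has 3→7; 4 (Runner) has 4→7.
A2: add {6} — 6 (Keeper): all of {3, 4} already in.
A3 = A2; e.g. 1 (Keeper) can still go to 2. Fixed point.
Runner's attractor = {3, 4, 6, 7}; Keeper avoids the target exactly from the complement.

1, 2, 5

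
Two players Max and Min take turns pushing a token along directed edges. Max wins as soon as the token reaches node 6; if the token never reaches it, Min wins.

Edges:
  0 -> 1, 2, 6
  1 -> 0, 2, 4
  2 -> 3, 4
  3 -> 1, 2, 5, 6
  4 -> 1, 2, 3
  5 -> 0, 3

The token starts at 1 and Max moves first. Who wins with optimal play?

Track states (vertex, player-to-move).
A0 = {(6,Max), (6,Min)}
A1: add {(0,Max), (3,Max)}.
A2: add {(5,Min)}.
A3 = A2; e.g. (0,Min) stays out. (1,Max) never enters ⇒ Min avoids the target.

Min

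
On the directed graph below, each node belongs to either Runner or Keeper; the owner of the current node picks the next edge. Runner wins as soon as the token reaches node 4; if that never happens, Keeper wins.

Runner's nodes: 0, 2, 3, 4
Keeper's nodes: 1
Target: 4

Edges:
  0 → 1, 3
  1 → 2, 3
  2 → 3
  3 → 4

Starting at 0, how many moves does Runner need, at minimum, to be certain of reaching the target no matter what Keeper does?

A0 = {4}
A1: add {3} — 3 (Runner) has 3→4.
A2: add {0, 2} — 0 (Runner) has 0→3; 2 (Runner) has 2→3.
0 enters the attractor at level 2, so Runner can force the target in 2 moves from there.

2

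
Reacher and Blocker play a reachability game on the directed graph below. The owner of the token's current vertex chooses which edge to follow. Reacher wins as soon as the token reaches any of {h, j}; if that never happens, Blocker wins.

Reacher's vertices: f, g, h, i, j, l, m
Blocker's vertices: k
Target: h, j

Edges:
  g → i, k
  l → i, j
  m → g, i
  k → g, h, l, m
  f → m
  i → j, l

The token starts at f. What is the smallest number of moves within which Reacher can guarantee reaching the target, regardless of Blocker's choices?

A0 = {h, j}
A1: add {i, l} — i (Reacher) has i→j; l (Reacher) has l→j.
A2: add {g, m} — g (Reacher) has g→i; m (Reacher) has m→i.
A3: add {f, k} — f (Reacher) has f→m; k (Blocker): all of {g, h, l, m} already in.
A3 = all vertices. Fixed point.
f enters the attractor at level 3, so Reacher can force the target in 3 moves from there.

3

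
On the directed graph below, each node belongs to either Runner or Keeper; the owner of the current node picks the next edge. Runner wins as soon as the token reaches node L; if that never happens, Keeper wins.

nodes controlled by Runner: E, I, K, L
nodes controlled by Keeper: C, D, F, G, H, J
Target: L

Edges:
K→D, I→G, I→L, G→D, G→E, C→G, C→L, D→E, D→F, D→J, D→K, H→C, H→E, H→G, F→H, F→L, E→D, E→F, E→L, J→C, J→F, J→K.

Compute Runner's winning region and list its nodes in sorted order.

A0 = {L}
A1: add {E, I} — E (Runner) has E→L; I (Runner) has I→L.
A2 = A1; e.g. C (Keeper) can still go to G. Fixed point.
Runner's winning region = {E, I, L}.

E, I, L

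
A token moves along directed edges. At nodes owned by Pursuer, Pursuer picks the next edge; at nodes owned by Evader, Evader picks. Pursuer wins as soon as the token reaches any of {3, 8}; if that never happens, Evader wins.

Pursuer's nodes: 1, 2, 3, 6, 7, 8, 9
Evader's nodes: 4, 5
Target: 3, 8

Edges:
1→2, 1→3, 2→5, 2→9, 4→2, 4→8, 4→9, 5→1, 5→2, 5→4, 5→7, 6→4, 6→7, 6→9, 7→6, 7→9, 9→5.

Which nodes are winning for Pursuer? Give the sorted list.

A0 = {3, 8}
A1: add {1} — 1 (Pursuer) has 1→3.
A2 = A1; e.g. 2 (Pursuer) has no edge into A1. Fixed point.
Pursuer's winning region = {1, 3, 8}.

1, 3, 8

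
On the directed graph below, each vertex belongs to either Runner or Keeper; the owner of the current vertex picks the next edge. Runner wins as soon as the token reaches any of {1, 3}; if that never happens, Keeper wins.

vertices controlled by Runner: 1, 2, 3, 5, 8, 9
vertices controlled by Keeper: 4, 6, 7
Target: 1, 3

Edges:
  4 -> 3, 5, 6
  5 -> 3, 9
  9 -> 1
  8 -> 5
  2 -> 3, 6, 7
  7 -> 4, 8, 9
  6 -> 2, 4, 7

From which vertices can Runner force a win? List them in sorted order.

A0 = {1, 3}
A1: add {2, 5, 9} — 2 (Runner) has 2→3; 5 (Runner) has 5→3; 9 (Runner) has 9→1.
A2: add {8} — 8 (Runner) has 8→5.
A3 = A2; e.g. 4 (Keeper) can still go to 6. Fixed point.
Runner's winning region = {1, 2, 3, 5, 8, 9}.

1, 2, 3, 5, 8, 9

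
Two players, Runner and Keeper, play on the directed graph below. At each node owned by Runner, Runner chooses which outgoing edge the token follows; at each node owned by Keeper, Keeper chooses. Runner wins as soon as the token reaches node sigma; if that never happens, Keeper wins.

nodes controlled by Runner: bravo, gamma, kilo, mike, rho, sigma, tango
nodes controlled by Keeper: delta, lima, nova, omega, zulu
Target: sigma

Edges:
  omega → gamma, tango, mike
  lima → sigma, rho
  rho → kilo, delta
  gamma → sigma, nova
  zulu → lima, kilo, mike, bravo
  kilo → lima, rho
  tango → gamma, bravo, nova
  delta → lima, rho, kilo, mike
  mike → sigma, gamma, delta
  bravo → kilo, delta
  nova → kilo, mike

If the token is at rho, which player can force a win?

Keeper

A0 = {sigma}
A1: add {gamma, mike} — gamma (Runner) has gamma→sigma; mike (Runner) has mike→sigma.
A2: add {tango} — tango (Runner) has tango→gamma.
A3: add {omega} — omega (Keeper): all of {gamma, tango, mike} already in.
A4 = A3; e.g. lima (Keeper) can still go to rho. Fixed point.
rho never enters the attractor, so Keeper can avoid the target forever.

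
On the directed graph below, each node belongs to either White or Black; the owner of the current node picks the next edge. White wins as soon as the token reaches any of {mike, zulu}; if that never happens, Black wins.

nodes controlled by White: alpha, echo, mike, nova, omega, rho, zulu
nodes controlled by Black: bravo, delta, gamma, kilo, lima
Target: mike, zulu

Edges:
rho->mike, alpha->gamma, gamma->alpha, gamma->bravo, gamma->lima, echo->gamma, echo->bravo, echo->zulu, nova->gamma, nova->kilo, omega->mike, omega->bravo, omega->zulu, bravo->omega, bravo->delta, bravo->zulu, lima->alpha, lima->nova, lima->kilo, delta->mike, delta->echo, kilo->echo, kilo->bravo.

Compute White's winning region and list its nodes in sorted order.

bravo, delta, echo, kilo, mike, nova, omega, rho, zulu

A0 = {mike, zulu}
A1: add {echo, omega, rho} — rho (White) has rho→mike; echo (White) has echo→zulu; omega (White) has omega→mike.
A2: add {delta} — delta (Black): all of {mike, echo} already in.
A3: add {bravo} — bravo (Black): all of {omega, delta, zulu} already in.
A4: add {kilo} — kilo (Black): all of {echo, bravo} already in.
A5: add {nova} — nova (White) has nova→kilo.
A6 = A5; e.g. alpha (White) has no edge into A5. Fixed point.
White's winning region = {bravo, delta, echo, kilo, mike, nova, omega, rho, zulu}.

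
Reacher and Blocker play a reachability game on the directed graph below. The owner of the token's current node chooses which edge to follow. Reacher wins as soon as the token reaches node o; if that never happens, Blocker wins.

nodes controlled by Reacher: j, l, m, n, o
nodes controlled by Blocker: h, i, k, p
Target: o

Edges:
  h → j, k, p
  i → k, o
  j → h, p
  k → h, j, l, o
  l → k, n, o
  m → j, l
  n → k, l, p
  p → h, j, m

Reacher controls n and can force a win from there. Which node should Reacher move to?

A0 = {o}
A1: add {l} — l (Reacher) has l→o.
A2: add {m, n} — m (Reacher) has m→l; n (Reacher) has n→l.
A3 = A2; e.g. h (Blocker) can still go to j. Fixed point.
From n, successor l is in the attractor (rank 1); the other successors k, p are not.

l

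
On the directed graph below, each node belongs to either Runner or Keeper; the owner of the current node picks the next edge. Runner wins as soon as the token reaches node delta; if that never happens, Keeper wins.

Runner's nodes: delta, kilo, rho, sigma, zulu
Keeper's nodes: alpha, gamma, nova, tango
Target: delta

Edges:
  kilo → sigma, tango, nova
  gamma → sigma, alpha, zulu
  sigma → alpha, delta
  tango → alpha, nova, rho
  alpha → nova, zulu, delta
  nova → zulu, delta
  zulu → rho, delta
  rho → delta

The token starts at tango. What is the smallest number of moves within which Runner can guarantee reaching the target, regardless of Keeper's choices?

A0 = {delta}
A1: add {rho, sigma, zulu} — sigma (Runner) has sigma→delta; zulu (Runner) has zulu→delta; rho (Runner) has rho→delta.
A2: add {kilo, nova} — kilo (Runner) has kilo→sigma; nova (Keeper): all of {zulu, delta} already in.
A3: add {alpha} — alpha (Keeper): all of {nova, zulu, delta} already in.
A4: add {gamma, tango} — gamma (Keeper): all of {sigma, alpha, zulu} already in; tango (Keeper): all of {alpha, nova, rho} already in.
A4 = all vertices. Fixed point.
tango enters the attractor at level 4, so Runner can force the target in 4 moves from there.

4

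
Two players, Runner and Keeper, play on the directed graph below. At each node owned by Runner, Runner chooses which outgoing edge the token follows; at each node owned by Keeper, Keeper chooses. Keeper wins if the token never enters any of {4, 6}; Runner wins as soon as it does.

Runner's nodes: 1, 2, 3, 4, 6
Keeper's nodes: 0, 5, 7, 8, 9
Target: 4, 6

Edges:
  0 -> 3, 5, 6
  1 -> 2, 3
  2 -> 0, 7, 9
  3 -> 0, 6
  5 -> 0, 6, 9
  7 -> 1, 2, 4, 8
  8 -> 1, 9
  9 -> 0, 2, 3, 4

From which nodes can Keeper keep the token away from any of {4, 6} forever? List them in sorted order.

A0 = {4, 6}
A1: add {3} — 3 (Runner) has 3→6.
A2: add {1} — 1 (Runner) has 1→3.
A3 = A2; e.g. 0 (Keeper) can still go to 5. Fixed point.
Runner's attractor = {1, 3, 4, 6}; Keeper avoids the target exactly from the complement.

0, 2, 5, 7, 8, 9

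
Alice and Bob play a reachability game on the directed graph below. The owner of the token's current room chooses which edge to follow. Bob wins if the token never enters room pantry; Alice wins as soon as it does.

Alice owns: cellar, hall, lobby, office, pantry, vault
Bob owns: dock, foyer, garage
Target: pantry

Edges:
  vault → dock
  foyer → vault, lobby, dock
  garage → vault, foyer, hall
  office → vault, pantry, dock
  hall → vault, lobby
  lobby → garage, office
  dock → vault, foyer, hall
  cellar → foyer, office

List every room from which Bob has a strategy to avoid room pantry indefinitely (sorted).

A0 = {pantry}
A1: add {office} — office (Alice) has office→pantry.
A2: add {cellar, lobby} — lobby (Alice) has lobby→office; cellar (Alice) has cellar→office.
A3: add {hall} — hall (Alice) has hall→lobby.
A4 = A3; e.g. vault (Alice) has no edge into A3. Fixed point.
Alice's attractor = {cellar, hall, lobby, office, pantry}; Bob avoids the target exactly from the complement.

dock, foyer, garage, vault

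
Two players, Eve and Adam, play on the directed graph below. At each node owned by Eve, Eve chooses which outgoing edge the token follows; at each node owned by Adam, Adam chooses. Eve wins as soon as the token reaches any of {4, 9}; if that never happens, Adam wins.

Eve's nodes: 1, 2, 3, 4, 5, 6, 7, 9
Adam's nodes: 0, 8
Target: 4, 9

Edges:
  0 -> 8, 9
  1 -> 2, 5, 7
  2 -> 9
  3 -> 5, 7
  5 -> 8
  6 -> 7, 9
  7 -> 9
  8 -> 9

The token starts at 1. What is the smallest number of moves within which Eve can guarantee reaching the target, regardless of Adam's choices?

A0 = {4, 9}
A1: add {2, 6, 7, 8} — 2 (Eve) has 2→9; 6 (Eve) has 6→9; 7 (Eve) has 7→9; 8 (Adam): all of {9} already in.
A2: add {0, 1, 3, 5} — 0 (Adam): all of {8, 9} already in; 1 (Eve) has 1→2; 3 (Eve) has 3→7; 5 (Eve) has 5→8.
A2 = all vertices. Fixed point.
1 enters the attractor at level 2, so Eve can force the target in 2 moves from there.

2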